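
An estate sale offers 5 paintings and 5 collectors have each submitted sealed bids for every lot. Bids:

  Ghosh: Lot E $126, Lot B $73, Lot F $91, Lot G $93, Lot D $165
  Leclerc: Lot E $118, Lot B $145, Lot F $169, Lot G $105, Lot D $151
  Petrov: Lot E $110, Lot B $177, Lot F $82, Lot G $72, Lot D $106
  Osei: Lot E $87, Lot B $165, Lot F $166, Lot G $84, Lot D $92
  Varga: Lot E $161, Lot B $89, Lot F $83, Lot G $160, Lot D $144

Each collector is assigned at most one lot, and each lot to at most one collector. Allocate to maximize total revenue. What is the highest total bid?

Max total: $786

This is a one-to-one assignment (maximum-weight bipartite matching).
Optimal: Ghosh→Lot D ($165), Leclerc→Lot E ($118), Petrov→Lot B ($177), Osei→Lot F ($166), Varga→Lot G ($160) — total 165+118+177+166+160 = $786.
Max-entry greedy (repeatedly take the single best remaining cell) gives $756, worse by 30.
Next-best assignment: Ghosh→Lot E, Leclerc→Lot D, Petrov→Lot B, Osei→Lot F, Varga→Lot G = $780.
Swapping Petrov↔Leclerc (Petrov→Lot E $110, Leclerc→Lot B $145) loses 40.
Every other assignment is strictly worse.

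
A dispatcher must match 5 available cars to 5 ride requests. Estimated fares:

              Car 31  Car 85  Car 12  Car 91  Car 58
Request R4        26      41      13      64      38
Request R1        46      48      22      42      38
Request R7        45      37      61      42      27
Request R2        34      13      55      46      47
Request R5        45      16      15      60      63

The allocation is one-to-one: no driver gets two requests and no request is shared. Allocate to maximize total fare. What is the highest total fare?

Max total: $275

Optimal: Car 31→Request R7 ($45), Car 85→Request R1 ($48), Car 12→Request R2 ($55), Car 91→Request R4 ($64), Car 58→Request R5 ($63) — total 45+48+55+64+63 = $275.
Max-entry greedy (repeatedly take the single best remaining cell) gives $270, worse by 5.
Swapping Car 85↔Car 58 (Car 85→Request R5 $16, Car 58→Request R1 $38) loses 57.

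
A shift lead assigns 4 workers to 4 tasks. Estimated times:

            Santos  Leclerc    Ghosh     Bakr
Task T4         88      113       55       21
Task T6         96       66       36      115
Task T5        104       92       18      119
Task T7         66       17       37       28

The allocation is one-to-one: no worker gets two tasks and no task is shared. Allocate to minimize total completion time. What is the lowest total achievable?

Min total: 152 min

Treat this as an assignment problem: match each worker to one task.
Optimal: Santos→Task T6 (96 min), Leclerc→Task T7 (17 min), Ghosh→Task T5 (18 min), Bakr→Task T4 (21 min) — total 96+17+18+21 = 152 min.
Column-greedy (each task in turn goes to its cheapest remaining worker) gives 215 min, worse by 63.
Swapping Bakr↔Leclerc (Bakr→Task T7 28 min, Leclerc→Task T4 113 min) adds 103.
Every other assignment is strictly worse.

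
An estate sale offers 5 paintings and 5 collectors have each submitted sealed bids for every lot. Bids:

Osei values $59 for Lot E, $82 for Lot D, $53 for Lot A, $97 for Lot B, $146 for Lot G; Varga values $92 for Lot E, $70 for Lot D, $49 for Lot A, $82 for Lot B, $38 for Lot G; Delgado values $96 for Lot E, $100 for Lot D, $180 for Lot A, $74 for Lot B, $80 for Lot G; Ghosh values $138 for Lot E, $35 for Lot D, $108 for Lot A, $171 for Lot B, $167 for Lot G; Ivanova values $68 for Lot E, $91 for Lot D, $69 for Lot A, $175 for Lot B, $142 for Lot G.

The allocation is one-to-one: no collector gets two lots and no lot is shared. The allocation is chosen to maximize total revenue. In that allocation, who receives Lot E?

Ghosh receives Lot E.

Optimal: Osei→Lot G ($146), Varga→Lot D ($70), Delgado→Lot A ($180), Ghosh→Lot E ($138), Ivanova→Lot B ($175) — total 146+70+180+138+175 = $709.
Column-greedy (each lot in turn goes to its best remaining collector) gives $442, worse by 267.
Checked against all permutations: $709 is optimal.
Ghosh's own top lot is Lot B ($171), but forcing Ghosh→Lot B and reassigning the rest optimally gives only $680 — worse by 29.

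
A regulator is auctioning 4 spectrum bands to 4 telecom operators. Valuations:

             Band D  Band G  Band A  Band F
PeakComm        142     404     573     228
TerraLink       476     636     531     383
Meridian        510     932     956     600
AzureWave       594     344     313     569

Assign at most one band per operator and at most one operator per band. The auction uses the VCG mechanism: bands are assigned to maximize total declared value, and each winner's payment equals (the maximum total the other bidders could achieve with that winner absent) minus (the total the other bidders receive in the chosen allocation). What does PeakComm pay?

Efficient allocation: PeakComm→Band A ($573M), TerraLink→Band D ($476M), Meridian→Band G ($932M), AzureWave→Band F ($569M); total welfare W = $2550M.
PeakComm receives Band A at value $573M, so the others get W − 573 = $1977M.
Without PeakComm: best allocation of the remaining 3 bidders over all 4 bands is TerraLink→Band G ($636M), Meridian→Band A ($956M), AzureWave→Band D ($594M), total $2186M.
VCG payment = (others' best without PeakComm) − (others' welfare with PeakComm) = 2186 − 1977 = $209M.

PeakComm pays $209M.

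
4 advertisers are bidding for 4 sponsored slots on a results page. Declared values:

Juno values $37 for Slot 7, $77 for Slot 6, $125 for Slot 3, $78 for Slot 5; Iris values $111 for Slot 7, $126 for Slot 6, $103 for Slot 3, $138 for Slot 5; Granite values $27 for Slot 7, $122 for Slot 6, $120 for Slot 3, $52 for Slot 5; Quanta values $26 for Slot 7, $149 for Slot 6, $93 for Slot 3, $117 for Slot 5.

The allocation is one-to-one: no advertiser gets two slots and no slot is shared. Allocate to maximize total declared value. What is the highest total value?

Treat this as an assignment problem: match each advertiser to one slot.
Optimal: Juno→Slot 3 ($125), Iris→Slot 7 ($111), Granite→Slot 6 ($122), Quanta→Slot 5 ($117) — total 125+111+122+117 = $475.
Row-greedy (each advertiser in turn takes its best remaining slot) gives $411, worse by 64.
Next-best assignment: Juno→Slot 5, Iris→Slot 7, Granite→Slot 3, Quanta→Slot 6 = $458.

Maximum total: $475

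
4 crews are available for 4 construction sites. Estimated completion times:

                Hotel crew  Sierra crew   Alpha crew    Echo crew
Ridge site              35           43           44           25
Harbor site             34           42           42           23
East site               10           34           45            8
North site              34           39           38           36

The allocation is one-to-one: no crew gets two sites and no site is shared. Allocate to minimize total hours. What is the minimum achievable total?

Minimum total: 114 hours

Treat this as an assignment problem: match each crew to one site.
Optimal: Hotel crew→East site (10 hours), Sierra crew→Ridge site (43 hours), Alpha crew→North site (38 hours), Echo crew→Harbor site (23 hours) — total 10+43+38+23 = 114 hours.
Min-entry greedy (repeatedly take the single cheapest remaining cell) gives 123 hours, worse by 9.
Checked against all permutations: 114 hours is optimal.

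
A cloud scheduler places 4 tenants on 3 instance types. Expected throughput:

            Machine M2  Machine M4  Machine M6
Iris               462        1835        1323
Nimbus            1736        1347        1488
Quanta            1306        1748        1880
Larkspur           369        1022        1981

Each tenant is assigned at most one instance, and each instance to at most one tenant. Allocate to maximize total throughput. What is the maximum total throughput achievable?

Maximum total: 5552 ops/s

Optimal: Nimbus→Machine M2 (1736 ops/s), Iris→Machine M4 (1835 ops/s), Larkspur→Machine M6 (1981 ops/s) — total 1736+1835+1981 = 5552 ops/s.
Row-greedy (each tenant in turn takes its best remaining instance) gives 5451 ops/s, worse by 101.
Swapping Nimbus↔Iris (Nimbus→Machine M4 1347 ops/s, Iris→Machine M2 462 ops/s) loses 1762.
Checked against all permutations: 5552 ops/s is optimal.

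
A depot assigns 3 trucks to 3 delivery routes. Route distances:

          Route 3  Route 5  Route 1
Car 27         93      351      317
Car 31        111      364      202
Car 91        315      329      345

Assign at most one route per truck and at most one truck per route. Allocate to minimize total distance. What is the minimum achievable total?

Min total: 624 km

Optimal: Car 27→Route 3 (93 km), Car 31→Route 1 (202 km), Car 91→Route 5 (329 km) — total 93+202+329 = 624 km.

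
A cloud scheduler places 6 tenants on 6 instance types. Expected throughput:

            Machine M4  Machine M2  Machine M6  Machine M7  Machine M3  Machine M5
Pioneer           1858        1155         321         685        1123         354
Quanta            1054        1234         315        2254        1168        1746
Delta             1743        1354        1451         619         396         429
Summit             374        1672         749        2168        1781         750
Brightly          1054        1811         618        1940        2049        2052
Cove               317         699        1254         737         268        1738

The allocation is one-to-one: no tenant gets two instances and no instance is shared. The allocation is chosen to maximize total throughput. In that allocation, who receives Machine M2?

Summit receives Machine M2.

Optimal: Pioneer→Machine M4 (1858 ops/s), Quanta→Machine M7 (2254 ops/s), Delta→Machine M6 (1451 ops/s), Summit→Machine M2 (1672 ops/s), Brightly→Machine M3 (2049 ops/s), Cove→Machine M5 (1738 ops/s) — total 1858+2254+1451+1672+2049+1738 = 11022 ops/s.
Row-greedy (each tenant in turn takes its best remaining instance) gives 10095 ops/s, worse by 927.
Next-best assignment: Pioneer→Machine M4, Quanta→Machine M7, Delta→Machine M6, Summit→Machine M3, Brightly→Machine M2, Cove→Machine M5 = 10893 ops/s.
Checked against all permutations: 11022 ops/s is optimal.
Summit's own top instance is Machine M7 (2168 ops/s), but forcing Summit→Machine M7 and reassigning the rest optimally gives only 10498 ops/s — worse by 524.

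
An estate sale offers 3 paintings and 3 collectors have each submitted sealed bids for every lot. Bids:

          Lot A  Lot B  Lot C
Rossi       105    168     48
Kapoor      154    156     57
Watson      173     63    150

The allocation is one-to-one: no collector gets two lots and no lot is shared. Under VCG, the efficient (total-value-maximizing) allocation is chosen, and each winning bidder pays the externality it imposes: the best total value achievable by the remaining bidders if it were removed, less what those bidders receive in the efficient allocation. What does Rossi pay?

Efficient allocation: Rossi→Lot B ($168), Kapoor→Lot A ($154), Watson→Lot C ($150); total welfare W = $472.
Rossi receives Lot B at value $168, so the others get W − 168 = $304.
Without Rossi: best allocation of the remaining 2 bidders over all 3 lots is Kapoor→Lot B ($156), Watson→Lot A ($173), total $329.
VCG payment = (others' best without Rossi) − (others' welfare with Rossi) = 329 − 304 = $25.

Rossi pays $25.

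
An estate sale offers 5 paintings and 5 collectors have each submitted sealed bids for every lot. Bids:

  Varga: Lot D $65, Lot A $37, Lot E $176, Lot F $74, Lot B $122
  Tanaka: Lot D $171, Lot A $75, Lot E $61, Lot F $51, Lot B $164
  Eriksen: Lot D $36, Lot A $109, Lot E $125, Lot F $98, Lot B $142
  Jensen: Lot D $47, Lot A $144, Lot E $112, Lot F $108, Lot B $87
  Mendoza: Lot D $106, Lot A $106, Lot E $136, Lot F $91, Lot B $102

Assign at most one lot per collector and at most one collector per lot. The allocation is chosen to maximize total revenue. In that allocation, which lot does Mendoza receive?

Mendoza receives Lot F.

Optimal: Varga→Lot E ($176), Tanaka→Lot D ($171), Eriksen→Lot B ($142), Jensen→Lot A ($144), Mendoza→Lot F ($91) — total 176+171+142+144+91 = $724.
Column-greedy (each lot in turn goes to its best remaining collector) gives $691, worse by 33.
Swapping Jensen↔Eriksen (Jensen→Lot B $87, Eriksen→Lot A $109) loses 90.
Every other assignment is strictly worse.
Mendoza's own top lot is Lot E ($136), but forcing Mendoza→Lot E and reassigning the rest optimally gives only $671 — worse by 53.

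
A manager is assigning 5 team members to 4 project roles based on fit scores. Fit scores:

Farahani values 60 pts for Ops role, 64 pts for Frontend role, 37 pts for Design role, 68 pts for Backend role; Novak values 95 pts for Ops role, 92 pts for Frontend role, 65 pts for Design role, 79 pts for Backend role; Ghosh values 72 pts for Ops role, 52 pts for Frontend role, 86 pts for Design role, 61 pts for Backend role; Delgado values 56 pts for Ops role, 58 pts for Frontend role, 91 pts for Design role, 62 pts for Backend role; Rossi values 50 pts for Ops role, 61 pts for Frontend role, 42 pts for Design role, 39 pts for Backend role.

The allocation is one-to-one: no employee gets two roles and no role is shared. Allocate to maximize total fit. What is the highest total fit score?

Optimal: Ghosh→Ops role (72 pts), Novak→Frontend role (92 pts), Delgado→Design role (91 pts), Farahani→Backend role (68 pts) — total 72+92+91+68 = 323 pts.
Max-entry greedy (repeatedly take the single best remaining cell) gives 315 pts, worse by 8.
Swapping Ghosh↔Novak (Ghosh→Frontend role 52 pts, Novak→Ops role 95 pts) loses 17.

Max total: 323 pts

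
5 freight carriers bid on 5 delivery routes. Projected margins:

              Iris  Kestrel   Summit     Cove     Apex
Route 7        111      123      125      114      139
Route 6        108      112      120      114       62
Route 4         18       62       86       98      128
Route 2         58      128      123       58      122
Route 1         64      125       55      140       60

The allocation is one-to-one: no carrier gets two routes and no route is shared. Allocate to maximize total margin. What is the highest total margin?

Optimal: Iris→Route 6 ($108k), Kestrel→Route 2 ($128k), Summit→Route 7 ($125k), Cove→Route 1 ($140k), Apex→Route 4 ($128k) — total 108+128+125+140+128 = $629k.
Row-greedy (each carrier in turn takes its best remaining route) gives $627k, worse by 2.
Next-best assignment: Iris→Route 7, Kestrel→Route 2, Summit→Route 6, Cove→Route 1, Apex→Route 4 = $627k.

Maximum total: $629k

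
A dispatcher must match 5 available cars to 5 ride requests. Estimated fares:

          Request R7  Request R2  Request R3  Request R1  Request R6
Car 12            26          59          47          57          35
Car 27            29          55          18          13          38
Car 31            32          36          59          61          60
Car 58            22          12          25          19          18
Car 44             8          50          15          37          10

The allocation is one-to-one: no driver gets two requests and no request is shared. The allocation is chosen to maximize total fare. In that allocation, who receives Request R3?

Optimal: Car 12→Request R1 ($57), Car 27→Request R6 ($38), Car 31→Request R3 ($59), Car 58→Request R7 ($22), Car 44→Request R2 ($50) — total 57+38+59+22+50 = $226.
Max-entry greedy (repeatedly take the single best remaining cell) gives $191, worse by 35.
Checked against all permutations: $226 is optimal.
Car 31's own top request is Request R1 ($61), but forcing Car 31→Request R1 and reassigning the rest optimally gives only $218 — worse by 8.

Car 31 receives Request R3.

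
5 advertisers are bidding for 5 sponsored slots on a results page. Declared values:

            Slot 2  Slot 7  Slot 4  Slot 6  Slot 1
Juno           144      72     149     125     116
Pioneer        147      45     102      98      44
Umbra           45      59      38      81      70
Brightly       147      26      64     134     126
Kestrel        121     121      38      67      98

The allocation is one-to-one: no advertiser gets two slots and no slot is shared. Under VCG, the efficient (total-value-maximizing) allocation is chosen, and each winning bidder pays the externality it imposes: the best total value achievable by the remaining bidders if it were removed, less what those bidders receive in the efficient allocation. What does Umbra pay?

Umbra pays $8.

Efficient allocation: Juno→Slot 4 ($149), Pioneer→Slot 2 ($147), Umbra→Slot 6 ($81), Brightly→Slot 1 ($126), Kestrel→Slot 7 ($121); total welfare W = $624.
Umbra receives Slot 6 at value $81, so the others get W − 81 = $543.
Without Umbra: best allocation of the remaining 4 bidders over all 5 slots is Juno→Slot 4 ($149), Pioneer→Slot 2 ($147), Brightly→Slot 6 ($134), Kestrel→Slot 7 ($121), total $551.
VCG payment = (others' best without Umbra) − (others' welfare with Umbra) = 551 − 543 = $8.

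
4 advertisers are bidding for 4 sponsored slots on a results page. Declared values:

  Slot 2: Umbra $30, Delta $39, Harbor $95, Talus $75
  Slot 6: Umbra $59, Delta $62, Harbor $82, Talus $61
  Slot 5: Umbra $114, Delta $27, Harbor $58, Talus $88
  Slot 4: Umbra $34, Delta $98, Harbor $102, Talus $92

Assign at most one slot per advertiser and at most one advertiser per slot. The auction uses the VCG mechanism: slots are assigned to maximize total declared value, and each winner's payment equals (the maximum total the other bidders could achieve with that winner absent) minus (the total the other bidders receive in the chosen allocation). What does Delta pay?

Efficient allocation: Umbra→Slot 5 ($114), Delta→Slot 4 ($98), Harbor→Slot 6 ($82), Talus→Slot 2 ($75); total welfare W = $369.
Delta receives Slot 4 at value $98, so the others get W − 98 = $271.
Without Delta: best allocation of the remaining 3 bidders over all 4 slots is Umbra→Slot 5 ($114), Harbor→Slot 2 ($95), Talus→Slot 4 ($92), total $301.
VCG payment = (others' best without Delta) − (others' welfare with Delta) = 301 − 271 = $30.

Delta pays $30.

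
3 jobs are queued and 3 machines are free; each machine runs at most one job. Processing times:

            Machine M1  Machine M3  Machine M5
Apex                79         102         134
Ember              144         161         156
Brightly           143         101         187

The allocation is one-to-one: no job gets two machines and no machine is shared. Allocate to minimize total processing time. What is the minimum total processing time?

Treat this as an assignment problem: match each job to one machine.
Optimal: Apex→Machine M1 (79 min), Ember→Machine M5 (156 min), Brightly→Machine M3 (101 min) — total 79+156+101 = 336 min.
Next-best assignment: Apex→Machine M5, Ember→Machine M1, Brightly→Machine M3 = 379 min.
Swapping Apex↔Brightly (Apex→Machine M3 102 min, Brightly→Machine M1 143 min) adds 65.
Every other assignment is strictly worse.

Min total: 336 min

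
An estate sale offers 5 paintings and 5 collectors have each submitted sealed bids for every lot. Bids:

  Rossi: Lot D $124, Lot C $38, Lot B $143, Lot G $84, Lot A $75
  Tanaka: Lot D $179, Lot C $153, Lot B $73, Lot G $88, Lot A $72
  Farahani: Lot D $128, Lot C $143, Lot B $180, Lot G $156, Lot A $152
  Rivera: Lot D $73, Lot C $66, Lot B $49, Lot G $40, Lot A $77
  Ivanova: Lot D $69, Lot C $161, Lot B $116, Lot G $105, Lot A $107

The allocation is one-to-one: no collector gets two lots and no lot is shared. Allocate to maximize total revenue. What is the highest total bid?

Optimal: Rossi→Lot B ($143), Tanaka→Lot D ($179), Farahani→Lot G ($156), Rivera→Lot A ($77), Ivanova→Lot C ($161) — total 143+179+156+77+161 = $716.
Column-greedy (each lot in turn goes to its best remaining collector) gives $681, worse by 35.
Next-best assignment: Rossi→Lot G, Tanaka→Lot D, Farahani→Lot B, Rivera→Lot A, Ivanova→Lot C = $681.
Swapping Farahani↔Tanaka (Farahani→Lot D $128, Tanaka→Lot G $88) loses 119.
No other one-to-one assignment exceeds $716.

Maximum total: $716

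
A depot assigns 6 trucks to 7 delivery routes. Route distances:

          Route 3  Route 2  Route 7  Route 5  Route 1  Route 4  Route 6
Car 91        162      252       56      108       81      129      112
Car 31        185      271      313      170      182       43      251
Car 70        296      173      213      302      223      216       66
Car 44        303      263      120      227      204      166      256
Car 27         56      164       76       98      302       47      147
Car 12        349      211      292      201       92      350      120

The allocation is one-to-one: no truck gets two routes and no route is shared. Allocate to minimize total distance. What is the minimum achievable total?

Min total: 485 km

Optimal: Car 91→Route 5 (108 km), Car 31→Route 4 (43 km), Car 70→Route 6 (66 km), Car 44→Route 7 (120 km), Car 27→Route 3 (56 km), Car 12→Route 1 (92 km) — total 108+43+66+120+56+92 = 485 km.
Row-greedy (each truck in turn takes its cheapest remaining route) gives 626 km, worse by 141.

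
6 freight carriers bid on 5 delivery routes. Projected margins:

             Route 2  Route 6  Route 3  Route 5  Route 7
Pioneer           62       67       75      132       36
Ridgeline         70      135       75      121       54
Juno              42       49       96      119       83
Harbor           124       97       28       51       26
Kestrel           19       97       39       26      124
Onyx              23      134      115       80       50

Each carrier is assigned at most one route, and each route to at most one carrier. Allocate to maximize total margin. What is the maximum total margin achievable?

Optimal: Harbor→Route 2 ($124k), Ridgeline→Route 6 ($135k), Onyx→Route 3 ($115k), Pioneer→Route 5 ($132k), Kestrel→Route 7 ($124k) — total 124+135+115+132+124 = $630k.
Row-greedy (each carrier in turn takes its best remaining route) gives $611k, worse by 19.

Maximum total: $630k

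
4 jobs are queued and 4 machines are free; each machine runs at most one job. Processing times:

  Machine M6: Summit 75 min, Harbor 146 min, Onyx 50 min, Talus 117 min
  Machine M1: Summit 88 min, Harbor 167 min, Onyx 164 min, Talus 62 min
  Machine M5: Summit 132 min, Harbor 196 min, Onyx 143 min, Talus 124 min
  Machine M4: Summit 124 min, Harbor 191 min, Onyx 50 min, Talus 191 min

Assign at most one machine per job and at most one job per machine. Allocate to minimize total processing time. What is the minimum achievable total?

Treat this as an assignment problem: match each job to one machine.
Optimal: Summit→Machine M6 (75 min), Harbor→Machine M5 (196 min), Onyx→Machine M4 (50 min), Talus→Machine M1 (62 min) — total 75+196+50+62 = 383 min.
Min-entry greedy (repeatedly take the single cheapest remaining cell) gives 432 min, worse by 49.
Swapping Onyx↔Summit (Onyx→Machine M6 50 min, Summit→Machine M4 124 min) adds 49.

Min total: 383 min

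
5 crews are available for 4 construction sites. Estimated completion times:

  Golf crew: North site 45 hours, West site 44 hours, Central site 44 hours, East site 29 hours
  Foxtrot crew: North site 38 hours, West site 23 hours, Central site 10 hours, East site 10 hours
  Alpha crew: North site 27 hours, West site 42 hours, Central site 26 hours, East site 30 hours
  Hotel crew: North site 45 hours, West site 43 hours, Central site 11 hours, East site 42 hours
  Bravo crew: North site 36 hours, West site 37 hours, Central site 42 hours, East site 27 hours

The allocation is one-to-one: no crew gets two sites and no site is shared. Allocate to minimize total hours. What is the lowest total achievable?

This is the linear assignment problem.
Optimal: Alpha crew→North site (27 hours), Bravo crew→West site (37 hours), Hotel crew→Central site (11 hours), Foxtrot crew→East site (10 hours) — total 27+37+11+10 = 85 hours.
Row-greedy (each crew in turn takes its cheapest remaining site) gives 109 hours, worse by 24.
Next-best assignment: Alpha crew→North site, Foxtrot crew→West site, Hotel crew→Central site, Bravo crew→East site = 88 hours.
Swapping Foxtrot crew↔Alpha crew (Foxtrot crew→North site 38 hours, Alpha crew→East site 30 hours) adds 31.
Checked against all permutations: 85 hours is optimal.

Min total: 85 hours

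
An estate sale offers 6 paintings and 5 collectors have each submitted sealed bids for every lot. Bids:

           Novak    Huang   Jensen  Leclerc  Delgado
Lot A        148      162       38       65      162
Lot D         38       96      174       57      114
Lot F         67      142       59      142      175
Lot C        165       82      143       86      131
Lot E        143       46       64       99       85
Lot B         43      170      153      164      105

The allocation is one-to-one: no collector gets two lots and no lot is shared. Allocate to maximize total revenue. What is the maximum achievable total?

Optimal: Novak→Lot C ($165), Huang→Lot A ($162), Jensen→Lot D ($174), Leclerc→Lot B ($164), Delgado→Lot F ($175) — total 165+162+174+164+175 = $840.
No other one-to-one assignment exceeds $840.

Maximum total: $840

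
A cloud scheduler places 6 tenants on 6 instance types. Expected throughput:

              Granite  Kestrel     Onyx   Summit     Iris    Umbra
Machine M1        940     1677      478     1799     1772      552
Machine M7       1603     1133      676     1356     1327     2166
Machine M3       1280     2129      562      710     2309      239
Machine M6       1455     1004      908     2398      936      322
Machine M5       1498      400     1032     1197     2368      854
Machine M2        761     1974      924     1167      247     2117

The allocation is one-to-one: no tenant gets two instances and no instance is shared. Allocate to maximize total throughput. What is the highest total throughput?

Max total: 11136 ops/s

Optimal: Granite→Machine M7 (1603 ops/s), Kestrel→Machine M1 (1677 ops/s), Onyx→Machine M5 (1032 ops/s), Summit→Machine M6 (2398 ops/s), Iris→Machine M3 (2309 ops/s), Umbra→Machine M2 (2117 ops/s) — total 1603+1677+1032+2398+2309+2117 = 11136 ops/s.
Max-entry greedy (repeatedly take the single best remaining cell) gives 10925 ops/s, worse by 211.
Checked against all permutations: 11136 ops/s is optimal.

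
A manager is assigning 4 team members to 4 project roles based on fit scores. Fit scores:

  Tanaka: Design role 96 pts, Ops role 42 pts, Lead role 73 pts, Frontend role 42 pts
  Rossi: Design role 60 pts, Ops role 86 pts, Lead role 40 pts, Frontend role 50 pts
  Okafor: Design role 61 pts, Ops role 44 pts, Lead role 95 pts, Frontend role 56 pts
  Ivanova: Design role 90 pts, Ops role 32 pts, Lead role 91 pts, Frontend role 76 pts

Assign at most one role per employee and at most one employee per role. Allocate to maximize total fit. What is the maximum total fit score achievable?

Maximum total: 353 pts

Optimal: Tanaka→Design role (96 pts), Rossi→Ops role (86 pts), Okafor→Lead role (95 pts), Ivanova→Frontend role (76 pts) — total 96+86+95+76 = 353 pts.
Next-best assignment: Tanaka→Design role, Rossi→Ops role, Okafor→Frontend role, Ivanova→Lead role = 329 pts.
Swapping Okafor↔Tanaka (Okafor→Design role 61 pts, Tanaka→Lead role 73 pts) loses 57.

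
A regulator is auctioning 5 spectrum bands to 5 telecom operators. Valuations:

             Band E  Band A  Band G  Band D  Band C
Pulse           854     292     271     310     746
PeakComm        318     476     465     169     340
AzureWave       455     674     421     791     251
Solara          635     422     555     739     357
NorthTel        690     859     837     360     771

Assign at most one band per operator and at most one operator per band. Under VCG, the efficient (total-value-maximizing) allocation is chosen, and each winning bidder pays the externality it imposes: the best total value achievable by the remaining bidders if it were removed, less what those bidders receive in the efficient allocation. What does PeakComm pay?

PeakComm pays $66M.

Efficient allocation: Pulse→Band E ($854M), PeakComm→Band G ($465M), AzureWave→Band A ($674M), Solara→Band D ($739M), NorthTel→Band C ($771M); total welfare W = $3503M.
PeakComm receives Band G at value $465M, so the others get W − 465 = $3038M.
Without PeakComm: best allocation of the remaining 4 bidders over all 5 bands is Pulse→Band E ($854M), AzureWave→Band A ($674M), Solara→Band D ($739M), NorthTel→Band G ($837M), total $3104M.
VCG payment = (others' best without PeakComm) − (others' welfare with PeakComm) = 3104 − 3038 = $66M.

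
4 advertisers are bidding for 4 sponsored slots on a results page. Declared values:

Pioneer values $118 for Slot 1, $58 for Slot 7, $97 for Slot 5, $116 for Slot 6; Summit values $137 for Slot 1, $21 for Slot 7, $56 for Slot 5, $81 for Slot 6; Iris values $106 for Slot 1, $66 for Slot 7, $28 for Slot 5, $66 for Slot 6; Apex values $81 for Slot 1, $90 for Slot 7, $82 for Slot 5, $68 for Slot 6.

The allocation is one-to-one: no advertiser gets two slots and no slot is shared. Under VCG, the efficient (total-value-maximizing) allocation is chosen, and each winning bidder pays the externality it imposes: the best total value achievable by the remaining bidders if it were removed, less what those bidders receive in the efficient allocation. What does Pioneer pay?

Efficient allocation: Pioneer→Slot 6 ($116), Summit→Slot 1 ($137), Iris→Slot 7 ($66), Apex→Slot 5 ($82); total welfare W = $401.
Pioneer receives Slot 6 at value $116, so the others get W − 116 = $285.
Without Pioneer: best allocation of the remaining 3 bidders over all 4 slots is Summit→Slot 1 ($137), Iris→Slot 6 ($66), Apex→Slot 7 ($90), total $293.
VCG payment = (others' best without Pioneer) − (others' welfare with Pioneer) = 293 − 285 = $8.

Pioneer pays $8.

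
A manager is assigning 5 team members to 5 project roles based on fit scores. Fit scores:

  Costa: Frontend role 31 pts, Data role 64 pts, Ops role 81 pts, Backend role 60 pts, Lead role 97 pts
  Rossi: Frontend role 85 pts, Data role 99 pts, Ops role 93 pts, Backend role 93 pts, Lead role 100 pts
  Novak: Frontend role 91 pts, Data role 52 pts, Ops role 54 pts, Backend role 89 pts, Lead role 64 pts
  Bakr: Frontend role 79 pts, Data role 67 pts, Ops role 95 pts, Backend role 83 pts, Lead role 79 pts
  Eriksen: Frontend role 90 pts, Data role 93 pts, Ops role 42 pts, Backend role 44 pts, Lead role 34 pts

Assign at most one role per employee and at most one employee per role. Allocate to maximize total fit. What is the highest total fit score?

Maximum total: 470 pts

Optimal: Costa→Lead role (97 pts), Rossi→Data role (99 pts), Novak→Backend role (89 pts), Bakr→Ops role (95 pts), Eriksen→Frontend role (90 pts) — total 97+99+89+95+90 = 470 pts.
Column-greedy (each role in turn goes to its best remaining employee) gives 379 pts, worse by 91.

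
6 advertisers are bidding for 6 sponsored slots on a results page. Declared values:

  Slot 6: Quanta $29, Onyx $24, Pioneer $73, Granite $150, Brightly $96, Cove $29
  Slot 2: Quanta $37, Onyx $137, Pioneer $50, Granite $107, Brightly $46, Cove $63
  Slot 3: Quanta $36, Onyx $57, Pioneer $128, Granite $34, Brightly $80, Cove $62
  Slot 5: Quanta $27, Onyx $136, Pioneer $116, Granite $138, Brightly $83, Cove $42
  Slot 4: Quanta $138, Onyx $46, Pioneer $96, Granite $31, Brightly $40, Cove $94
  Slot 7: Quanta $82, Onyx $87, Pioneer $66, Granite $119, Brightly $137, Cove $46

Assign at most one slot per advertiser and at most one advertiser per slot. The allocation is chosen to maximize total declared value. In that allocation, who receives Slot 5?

Onyx receives Slot 5.

Optimal: Quanta→Slot 4 ($138), Onyx→Slot 5 ($136), Pioneer→Slot 3 ($128), Granite→Slot 6 ($150), Brightly→Slot 7 ($137), Cove→Slot 2 ($63) — total 138+136+128+150+137+63 = $752.
Column-greedy (each slot in turn goes to its best remaining advertiser) gives $682, worse by 70.
Checked against all permutations: $752 is optimal.
Onyx's own top slot is Slot 2 ($137), but forcing Onyx→Slot 2 and reassigning the rest optimally gives only $740 — worse by 12.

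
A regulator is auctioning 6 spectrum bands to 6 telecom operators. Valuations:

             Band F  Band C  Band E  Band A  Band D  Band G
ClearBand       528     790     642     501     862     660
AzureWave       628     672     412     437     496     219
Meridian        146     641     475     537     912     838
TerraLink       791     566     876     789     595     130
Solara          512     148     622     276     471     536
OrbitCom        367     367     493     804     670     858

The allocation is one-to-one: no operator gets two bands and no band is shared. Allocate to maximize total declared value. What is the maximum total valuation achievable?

Maximum total: $4599M

This is a one-to-one assignment (maximum-weight bipartite matching).
Optimal: ClearBand→Band C ($790M), AzureWave→Band F ($628M), Meridian→Band D ($912M), TerraLink→Band A ($789M), Solara→Band E ($622M), OrbitCom→Band G ($858M) — total 790+628+912+789+622+858 = $4599M.
Row-greedy (each operator in turn takes its best remaining band) gives $4564M, worse by 35.
Swapping AzureWave↔OrbitCom (AzureWave→Band G $219M, OrbitCom→Band F $367M) loses 900.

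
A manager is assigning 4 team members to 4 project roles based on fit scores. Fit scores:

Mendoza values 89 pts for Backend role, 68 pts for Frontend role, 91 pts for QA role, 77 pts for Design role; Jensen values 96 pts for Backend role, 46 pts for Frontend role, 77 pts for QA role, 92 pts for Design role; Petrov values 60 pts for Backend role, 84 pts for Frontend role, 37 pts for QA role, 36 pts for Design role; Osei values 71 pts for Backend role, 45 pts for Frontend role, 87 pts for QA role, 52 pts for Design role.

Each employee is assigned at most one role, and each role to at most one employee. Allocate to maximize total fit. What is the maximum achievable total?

Max total: 352 pts

Optimal: Mendoza→Backend role (89 pts), Jensen→Design role (92 pts), Petrov→Frontend role (84 pts), Osei→QA role (87 pts) — total 89+92+84+87 = 352 pts.
Max-entry greedy (repeatedly take the single best remaining cell) gives 323 pts, worse by 29.
Every other assignment is strictly worse.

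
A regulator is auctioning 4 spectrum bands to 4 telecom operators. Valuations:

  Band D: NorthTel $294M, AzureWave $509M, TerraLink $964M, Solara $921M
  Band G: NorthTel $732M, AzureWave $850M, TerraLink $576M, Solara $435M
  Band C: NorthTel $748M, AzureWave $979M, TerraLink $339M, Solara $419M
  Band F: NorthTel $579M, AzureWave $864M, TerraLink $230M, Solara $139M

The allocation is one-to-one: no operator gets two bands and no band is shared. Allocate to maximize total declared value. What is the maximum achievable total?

This is the linear assignment problem.
Optimal: NorthTel→Band C ($748M), AzureWave→Band F ($864M), TerraLink→Band G ($576M), Solara→Band D ($921M) — total 748+864+576+921 = $3109M.
Max-entry greedy (repeatedly take the single best remaining cell) gives $2814M, worse by 295.
Next-best assignment: NorthTel→Band F, AzureWave→Band C, TerraLink→Band G, Solara→Band D = $3055M.
Swapping TerraLink↔Solara (TerraLink→Band D $964M, Solara→Band G $435M) loses 98.
No other one-to-one assignment exceeds $3109M.

Max total: $3109M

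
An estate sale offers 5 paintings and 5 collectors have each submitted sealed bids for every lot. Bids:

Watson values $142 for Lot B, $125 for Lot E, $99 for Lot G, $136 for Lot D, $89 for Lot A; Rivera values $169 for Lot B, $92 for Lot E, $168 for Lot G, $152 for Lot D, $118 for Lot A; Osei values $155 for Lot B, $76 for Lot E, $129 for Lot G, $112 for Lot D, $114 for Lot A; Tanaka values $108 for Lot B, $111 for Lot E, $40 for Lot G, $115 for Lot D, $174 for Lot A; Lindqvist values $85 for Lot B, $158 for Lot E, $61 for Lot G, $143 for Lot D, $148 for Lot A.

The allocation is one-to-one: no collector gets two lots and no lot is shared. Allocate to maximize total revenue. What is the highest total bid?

Max total: $791

Treat this as an assignment problem: match each collector to one lot.
Optimal: Watson→Lot D ($136), Rivera→Lot G ($168), Osei→Lot B ($155), Tanaka→Lot A ($174), Lindqvist→Lot E ($158) — total 136+168+155+174+158 = $791.
Row-greedy (each collector in turn takes its best remaining lot) gives $697, worse by 94.
Checked against all permutations: $791 is optimal.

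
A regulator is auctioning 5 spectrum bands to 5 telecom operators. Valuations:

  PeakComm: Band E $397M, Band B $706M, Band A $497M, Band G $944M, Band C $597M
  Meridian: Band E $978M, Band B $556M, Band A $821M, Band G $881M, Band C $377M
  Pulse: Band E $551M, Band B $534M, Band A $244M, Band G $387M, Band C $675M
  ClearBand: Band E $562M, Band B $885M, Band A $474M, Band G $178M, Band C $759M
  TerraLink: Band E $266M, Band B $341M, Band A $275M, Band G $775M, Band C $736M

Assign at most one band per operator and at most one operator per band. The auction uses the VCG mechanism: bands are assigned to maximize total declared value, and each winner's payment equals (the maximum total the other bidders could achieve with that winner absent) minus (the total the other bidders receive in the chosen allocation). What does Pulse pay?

Efficient allocation: PeakComm→Band G ($944M), Meridian→Band A ($821M), Pulse→Band E ($551M), ClearBand→Band B ($885M), TerraLink→Band C ($736M); total welfare W = $3937M.
Pulse receives Band E at value $551M, so the others get W − 551 = $3386M.
Without Pulse: best allocation of the remaining 4 bidders over all 5 bands is PeakComm→Band G ($944M), Meridian→Band E ($978M), ClearBand→Band B ($885M), TerraLink→Band C ($736M), total $3543M.
VCG payment = (others' best without Pulse) − (others' welfare with Pulse) = 3543 − 3386 = $157M.

Pulse pays $157M.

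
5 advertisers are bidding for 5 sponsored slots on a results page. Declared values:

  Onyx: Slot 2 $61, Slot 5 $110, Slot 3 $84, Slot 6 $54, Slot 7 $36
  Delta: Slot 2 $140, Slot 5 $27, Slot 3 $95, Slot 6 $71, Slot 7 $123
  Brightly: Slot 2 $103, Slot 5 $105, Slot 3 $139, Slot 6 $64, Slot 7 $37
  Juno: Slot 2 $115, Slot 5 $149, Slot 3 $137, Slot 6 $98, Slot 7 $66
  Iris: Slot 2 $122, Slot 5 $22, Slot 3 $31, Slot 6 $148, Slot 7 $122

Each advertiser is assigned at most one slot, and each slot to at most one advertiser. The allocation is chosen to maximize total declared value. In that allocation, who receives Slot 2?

Juno receives Slot 2.

This is a one-to-one assignment (maximum-weight bipartite matching).
Optimal: Onyx→Slot 5 ($110), Delta→Slot 7 ($123), Brightly→Slot 3 ($139), Juno→Slot 2 ($115), Iris→Slot 6 ($148) — total 110+123+139+115+148 = $635.
Row-greedy (each advertiser in turn takes its best remaining slot) gives $609, worse by 26.
Next-best assignment: Onyx→Slot 5, Delta→Slot 7, Brightly→Slot 2, Juno→Slot 3, Iris→Slot 6 = $621.
Every other assignment is strictly worse.
Juno's own top slot is Slot 5 ($149), but forcing Juno→Slot 5 and reassigning the rest optimally gives only $620 — worse by 15.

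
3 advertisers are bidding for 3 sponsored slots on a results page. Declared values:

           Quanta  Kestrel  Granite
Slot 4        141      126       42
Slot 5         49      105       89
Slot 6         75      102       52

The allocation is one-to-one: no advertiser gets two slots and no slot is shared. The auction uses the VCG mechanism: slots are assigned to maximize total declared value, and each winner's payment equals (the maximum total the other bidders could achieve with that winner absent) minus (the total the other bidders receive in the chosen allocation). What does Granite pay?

Granite pays $3.

Efficient allocation: Quanta→Slot 4 ($141), Kestrel→Slot 6 ($102), Granite→Slot 5 ($89); total welfare W = $332.
Granite receives Slot 5 at value $89, so the others get W − 89 = $243.
Without Granite: best allocation of the remaining 2 bidders over all 3 slots is Quanta→Slot 4 ($141), Kestrel→Slot 5 ($105), total $246.
VCG payment = (others' best without Granite) − (others' welfare with Granite) = 246 − 243 = $3.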